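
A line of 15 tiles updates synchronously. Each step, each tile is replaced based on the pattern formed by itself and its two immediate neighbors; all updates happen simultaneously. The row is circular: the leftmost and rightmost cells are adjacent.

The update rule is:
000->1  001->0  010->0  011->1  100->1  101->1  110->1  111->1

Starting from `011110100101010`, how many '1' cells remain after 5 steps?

13

step 1: 011111010010101
step 2: 111111101001010
step 3: 111111110100101
step 4: 111111111010011
step 5: 111111111101011
count of 1: 13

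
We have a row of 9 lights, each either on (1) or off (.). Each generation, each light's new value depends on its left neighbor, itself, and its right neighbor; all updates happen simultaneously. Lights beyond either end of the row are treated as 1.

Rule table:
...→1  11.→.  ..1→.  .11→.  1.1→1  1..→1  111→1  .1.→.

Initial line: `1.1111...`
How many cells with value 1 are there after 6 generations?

4

.1.11.11.
1.1..1..1
.1.1..1..
1.1.1..1.
.1.1.1..1
1.1.1.1..
count of 1: 4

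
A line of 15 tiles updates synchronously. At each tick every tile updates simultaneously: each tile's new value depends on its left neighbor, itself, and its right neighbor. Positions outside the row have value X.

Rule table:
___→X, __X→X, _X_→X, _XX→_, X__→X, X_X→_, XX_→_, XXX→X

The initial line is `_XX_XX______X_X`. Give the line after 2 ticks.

______XXXXXXX__
XXXXXX_XXXXX_XX

XXXXXX_XXXXX_XX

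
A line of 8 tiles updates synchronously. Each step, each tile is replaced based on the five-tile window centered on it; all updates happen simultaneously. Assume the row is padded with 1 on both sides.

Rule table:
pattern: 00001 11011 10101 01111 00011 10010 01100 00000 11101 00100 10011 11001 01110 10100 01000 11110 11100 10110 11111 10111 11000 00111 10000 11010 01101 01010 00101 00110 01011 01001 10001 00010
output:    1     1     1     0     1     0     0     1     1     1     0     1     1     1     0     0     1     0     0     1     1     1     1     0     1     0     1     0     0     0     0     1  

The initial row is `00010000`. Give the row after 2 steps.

10110111
11011100

11011100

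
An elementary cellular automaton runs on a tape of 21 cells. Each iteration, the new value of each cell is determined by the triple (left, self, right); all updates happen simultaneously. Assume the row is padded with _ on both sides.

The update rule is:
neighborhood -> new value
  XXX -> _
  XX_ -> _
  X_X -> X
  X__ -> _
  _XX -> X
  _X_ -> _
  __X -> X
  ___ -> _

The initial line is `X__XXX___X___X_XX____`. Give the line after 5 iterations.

____X___X_XX_________

__XX____X___X_XX_____
_XX____X___X_XX______
XX____X___X_XX_______
X____X___X_XX________
____X___X_XX_________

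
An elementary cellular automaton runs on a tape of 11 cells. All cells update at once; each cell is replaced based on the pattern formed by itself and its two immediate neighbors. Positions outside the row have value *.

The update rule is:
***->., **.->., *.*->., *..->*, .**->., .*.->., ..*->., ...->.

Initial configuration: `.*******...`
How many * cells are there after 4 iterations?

1

iteration 1: ........*..
iteration 2: *........*.
iteration 3: .*.........
iteration 4: ..*........
count of *: 1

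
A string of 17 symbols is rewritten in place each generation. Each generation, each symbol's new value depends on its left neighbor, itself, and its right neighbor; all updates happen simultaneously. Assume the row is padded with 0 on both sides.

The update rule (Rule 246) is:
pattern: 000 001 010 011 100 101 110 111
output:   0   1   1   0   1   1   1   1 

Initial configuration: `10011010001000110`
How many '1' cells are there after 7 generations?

13

11101111011101011
01110111101111101
10111011110111111
11011101111011111
01101110111101111
10110111011110111
11011011101111011
count of 1: 13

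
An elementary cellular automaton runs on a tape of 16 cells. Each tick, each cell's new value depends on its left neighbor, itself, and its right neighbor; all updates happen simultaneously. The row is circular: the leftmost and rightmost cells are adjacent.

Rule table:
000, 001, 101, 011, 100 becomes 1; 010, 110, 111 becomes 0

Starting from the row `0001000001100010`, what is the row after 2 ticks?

1110111111011101
0001100000110011

0001100000110011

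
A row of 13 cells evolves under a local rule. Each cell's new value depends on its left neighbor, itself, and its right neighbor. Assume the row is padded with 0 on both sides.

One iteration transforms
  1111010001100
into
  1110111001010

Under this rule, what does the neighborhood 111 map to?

At position 1 the neighborhood is 111; the next row has 1 there.

1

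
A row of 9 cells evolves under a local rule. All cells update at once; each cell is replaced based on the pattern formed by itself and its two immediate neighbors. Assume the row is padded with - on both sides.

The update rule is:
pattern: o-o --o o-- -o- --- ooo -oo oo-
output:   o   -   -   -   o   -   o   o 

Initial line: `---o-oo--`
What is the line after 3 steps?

oo--ooo-o
oo--o-oo-
oo---ooo-

oo---ooo-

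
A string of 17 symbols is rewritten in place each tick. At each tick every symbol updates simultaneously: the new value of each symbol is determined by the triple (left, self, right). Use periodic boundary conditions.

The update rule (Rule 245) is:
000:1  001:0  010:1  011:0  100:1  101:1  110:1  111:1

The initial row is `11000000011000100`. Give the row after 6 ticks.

tick 1: 01111111001110110
tick 2: 00111111100111011
tick 3: 10011111110011101
tick 4: 11001111111001110
tick 5: 01100111111100111
tick 6: 10110011111110011

10110011111110011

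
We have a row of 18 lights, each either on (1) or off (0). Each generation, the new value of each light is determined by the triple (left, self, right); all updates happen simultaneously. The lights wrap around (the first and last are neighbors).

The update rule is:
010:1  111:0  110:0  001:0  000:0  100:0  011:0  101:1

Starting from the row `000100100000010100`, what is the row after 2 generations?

generation 1: 000100100000011100
generation 2: 000100100000000000

000100100000000000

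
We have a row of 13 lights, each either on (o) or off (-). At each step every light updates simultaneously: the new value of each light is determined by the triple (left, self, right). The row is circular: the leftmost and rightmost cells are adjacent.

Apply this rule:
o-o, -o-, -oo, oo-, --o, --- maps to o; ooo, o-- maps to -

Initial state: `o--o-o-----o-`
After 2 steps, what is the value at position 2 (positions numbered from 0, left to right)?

o-oooo-oooooo
ooo--ooo-----
position 2 holds o

o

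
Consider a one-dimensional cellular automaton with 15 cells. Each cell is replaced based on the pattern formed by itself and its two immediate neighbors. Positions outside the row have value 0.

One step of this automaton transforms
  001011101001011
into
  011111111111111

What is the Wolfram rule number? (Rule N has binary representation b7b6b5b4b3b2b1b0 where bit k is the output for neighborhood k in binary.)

254

position 5: 111 → 1  (bit 7 = 1)
position 6: 110 → 1  (bit 6 = 1)
position 3: 101 → 1  (bit 5 = 1)
position 9: 100 → 1  (bit 4 = 1)
position 4: 011 → 1  (bit 3 = 1)
position 2: 010 → 1  (bit 2 = 1)
position 1: 001 → 1  (bit 1 = 1)
position 0: 000 → 0  (bit 0 = 0)
bits b7..b0 = 11111110 = 254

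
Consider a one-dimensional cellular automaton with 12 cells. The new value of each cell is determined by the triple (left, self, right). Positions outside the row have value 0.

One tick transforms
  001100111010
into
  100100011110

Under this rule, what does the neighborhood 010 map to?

1

At position 10 the neighborhood is 010; the next row has 1 there.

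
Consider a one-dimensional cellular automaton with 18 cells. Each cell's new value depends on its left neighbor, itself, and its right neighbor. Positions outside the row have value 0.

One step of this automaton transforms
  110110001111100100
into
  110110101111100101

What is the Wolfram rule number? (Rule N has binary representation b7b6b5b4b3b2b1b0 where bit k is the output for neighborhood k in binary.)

position 9: 111 → 1  (bit 7 = 1)
position 1: 110 → 1  (bit 6 = 1)
position 2: 101 → 0  (bit 5 = 0)
position 5: 100 → 0  (bit 4 = 0)
position 0: 011 → 1  (bit 3 = 1)
position 15: 010 → 1  (bit 2 = 1)
position 7: 001 → 0  (bit 1 = 0)
position 6: 000 → 1  (bit 0 = 1)
bits b7..b0 = 11001101 = 205

205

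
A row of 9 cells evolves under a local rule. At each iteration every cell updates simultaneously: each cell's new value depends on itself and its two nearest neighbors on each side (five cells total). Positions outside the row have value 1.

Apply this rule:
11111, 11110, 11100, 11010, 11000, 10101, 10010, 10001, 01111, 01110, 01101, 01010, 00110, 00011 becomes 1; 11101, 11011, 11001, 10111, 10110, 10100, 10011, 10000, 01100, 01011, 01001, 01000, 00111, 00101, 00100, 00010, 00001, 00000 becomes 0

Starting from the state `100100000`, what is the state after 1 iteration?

101000001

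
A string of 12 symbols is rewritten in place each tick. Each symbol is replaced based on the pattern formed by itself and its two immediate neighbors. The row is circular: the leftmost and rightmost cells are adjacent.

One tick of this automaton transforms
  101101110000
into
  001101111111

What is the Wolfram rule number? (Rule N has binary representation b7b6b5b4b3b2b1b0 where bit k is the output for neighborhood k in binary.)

position 6: 111 → 1  (bit 7 = 1)
position 3: 110 → 1  (bit 6 = 1)
position 1: 101 → 0  (bit 5 = 0)
position 8: 100 → 1  (bit 4 = 1)
position 2: 011 → 1  (bit 3 = 1)
position 0: 010 → 0  (bit 2 = 0)
position 11: 001 → 1  (bit 1 = 1)
position 9: 000 → 1  (bit 0 = 1)
bits b7..b0 = 11011011 = 219

219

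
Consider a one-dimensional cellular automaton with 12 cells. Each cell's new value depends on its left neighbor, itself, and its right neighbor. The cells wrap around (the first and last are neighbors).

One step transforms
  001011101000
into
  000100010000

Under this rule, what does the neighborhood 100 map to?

At position 9 the neighborhood is 100; the next row has 0 there.

0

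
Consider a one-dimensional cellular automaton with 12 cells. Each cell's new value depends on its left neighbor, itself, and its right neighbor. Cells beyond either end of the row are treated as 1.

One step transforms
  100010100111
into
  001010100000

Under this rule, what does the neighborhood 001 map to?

0

At position 3 the neighborhood is 001; the next row has 0 there.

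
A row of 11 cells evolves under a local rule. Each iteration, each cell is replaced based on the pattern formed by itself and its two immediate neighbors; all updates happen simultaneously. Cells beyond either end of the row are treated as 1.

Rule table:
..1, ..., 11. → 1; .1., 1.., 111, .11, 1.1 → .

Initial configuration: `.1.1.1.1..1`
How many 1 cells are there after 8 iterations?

.........1.
.11111111..
........1.1
.1111111...
.......1.11
.111111....
......1.111
.11111.....
count of 1: 5

5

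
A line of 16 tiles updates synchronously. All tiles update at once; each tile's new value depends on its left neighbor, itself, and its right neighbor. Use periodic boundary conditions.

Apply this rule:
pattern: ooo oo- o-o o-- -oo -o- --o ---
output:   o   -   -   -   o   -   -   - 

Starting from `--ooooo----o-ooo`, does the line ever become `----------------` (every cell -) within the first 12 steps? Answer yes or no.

yes

--oooo-------oo-
--ooo--------o--
--oo------------
--o-------------
----------------
all cells are - at step 5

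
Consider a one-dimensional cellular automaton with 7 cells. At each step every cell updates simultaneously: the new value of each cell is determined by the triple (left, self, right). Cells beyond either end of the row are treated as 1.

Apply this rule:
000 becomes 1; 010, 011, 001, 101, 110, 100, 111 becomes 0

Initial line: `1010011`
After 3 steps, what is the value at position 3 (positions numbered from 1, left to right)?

0

step 1: 0000000
step 2: 0111110
step 3: 0000000
position 3 holds 0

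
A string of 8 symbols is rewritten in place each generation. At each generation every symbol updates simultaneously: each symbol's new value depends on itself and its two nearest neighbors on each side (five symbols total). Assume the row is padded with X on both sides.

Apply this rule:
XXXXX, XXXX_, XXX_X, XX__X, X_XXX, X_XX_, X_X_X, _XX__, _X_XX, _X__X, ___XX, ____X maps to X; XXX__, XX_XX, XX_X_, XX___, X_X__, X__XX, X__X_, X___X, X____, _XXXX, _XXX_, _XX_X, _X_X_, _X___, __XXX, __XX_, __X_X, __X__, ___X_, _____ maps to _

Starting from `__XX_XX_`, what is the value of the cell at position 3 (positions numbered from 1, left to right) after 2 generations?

X____X__
___X__X_
position 3 holds _

_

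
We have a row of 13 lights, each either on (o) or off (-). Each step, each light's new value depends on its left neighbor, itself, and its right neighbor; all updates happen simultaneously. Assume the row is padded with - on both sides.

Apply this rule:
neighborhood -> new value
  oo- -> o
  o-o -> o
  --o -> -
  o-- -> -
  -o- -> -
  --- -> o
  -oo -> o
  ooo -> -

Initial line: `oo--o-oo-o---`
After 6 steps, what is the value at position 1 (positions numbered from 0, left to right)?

o

step 1: oo---oooo--oo
step 2: oo-o-o--o--oo
step 3: ooo-o------oo
step 4: o-oo--oooo-oo
step 5: -ooo--o--oooo
step 6: -o-o-----o--o
position 1 holds o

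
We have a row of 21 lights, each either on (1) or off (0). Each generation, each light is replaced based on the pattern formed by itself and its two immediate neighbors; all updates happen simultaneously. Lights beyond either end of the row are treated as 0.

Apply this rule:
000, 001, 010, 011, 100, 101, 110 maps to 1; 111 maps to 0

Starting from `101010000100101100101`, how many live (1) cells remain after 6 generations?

111111111111111111111
100000000000000000001
111111111111111111111  (repeats generation 1; period 2)
generation 6: 100000000000000000001
count of 1: 2

2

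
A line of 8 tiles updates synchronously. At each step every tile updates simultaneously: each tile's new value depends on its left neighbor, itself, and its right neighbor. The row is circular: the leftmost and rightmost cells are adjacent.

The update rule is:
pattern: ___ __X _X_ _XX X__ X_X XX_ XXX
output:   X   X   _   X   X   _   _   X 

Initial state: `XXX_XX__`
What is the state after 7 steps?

XX__X_XX
X_XX__XX
__X_XXXX
XX__XXX_
X_XXXX__
__XXX_XX
XXXX__X_

XXXX__X_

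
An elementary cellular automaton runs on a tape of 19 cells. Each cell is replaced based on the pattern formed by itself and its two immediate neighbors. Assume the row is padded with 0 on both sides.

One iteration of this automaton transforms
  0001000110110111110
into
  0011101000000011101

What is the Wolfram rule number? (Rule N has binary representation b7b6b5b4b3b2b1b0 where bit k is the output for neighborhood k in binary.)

150

position 14: 111 → 1  (bit 7 = 1)
position 8: 110 → 0  (bit 6 = 0)
position 9: 101 → 0  (bit 5 = 0)
position 4: 100 → 1  (bit 4 = 1)
position 7: 011 → 0  (bit 3 = 0)
position 3: 010 → 1  (bit 2 = 1)
position 2: 001 → 1  (bit 1 = 1)
position 0: 000 → 0  (bit 0 = 0)
bits b7..b0 = 10010110 = 150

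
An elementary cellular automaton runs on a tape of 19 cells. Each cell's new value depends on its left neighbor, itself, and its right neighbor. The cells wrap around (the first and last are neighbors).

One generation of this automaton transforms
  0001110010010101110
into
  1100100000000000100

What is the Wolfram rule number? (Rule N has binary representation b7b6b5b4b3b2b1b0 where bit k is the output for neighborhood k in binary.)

129

position 4: 111 → 1  (bit 7 = 1)
position 5: 110 → 0  (bit 6 = 0)
position 12: 101 → 0  (bit 5 = 0)
position 6: 100 → 0  (bit 4 = 0)
position 3: 011 → 0  (bit 3 = 0)
position 8: 010 → 0  (bit 2 = 0)
position 2: 001 → 0  (bit 1 = 0)
position 0: 000 → 1  (bit 0 = 1)
bits b7..b0 = 10000001 = 129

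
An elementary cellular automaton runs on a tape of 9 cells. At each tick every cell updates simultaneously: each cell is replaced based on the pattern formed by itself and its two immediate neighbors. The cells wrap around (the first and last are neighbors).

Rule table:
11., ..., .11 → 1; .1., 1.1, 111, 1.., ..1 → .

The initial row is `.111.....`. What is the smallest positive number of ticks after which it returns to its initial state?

3

.1.1.1111
.....1..1
.111.....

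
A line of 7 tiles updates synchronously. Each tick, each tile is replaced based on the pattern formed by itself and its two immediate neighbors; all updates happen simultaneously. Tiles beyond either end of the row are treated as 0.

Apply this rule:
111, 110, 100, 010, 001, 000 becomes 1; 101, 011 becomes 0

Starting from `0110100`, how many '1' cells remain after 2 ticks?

4

1010111
1010011
count of 1: 4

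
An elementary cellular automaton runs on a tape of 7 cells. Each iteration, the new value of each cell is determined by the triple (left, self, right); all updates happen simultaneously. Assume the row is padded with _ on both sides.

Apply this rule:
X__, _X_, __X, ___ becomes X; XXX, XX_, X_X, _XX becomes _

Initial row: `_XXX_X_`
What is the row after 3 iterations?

iteration 1: X____XX
iteration 2: XXXXX__
iteration 3: _____XX

_____XX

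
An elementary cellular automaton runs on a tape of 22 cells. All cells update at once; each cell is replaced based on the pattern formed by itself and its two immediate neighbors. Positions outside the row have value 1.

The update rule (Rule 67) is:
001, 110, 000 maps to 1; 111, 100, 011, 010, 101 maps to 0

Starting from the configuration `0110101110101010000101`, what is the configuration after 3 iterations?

0001000101000001010000

0010000010000000111000
0100111100111111001011
0001000101000001010000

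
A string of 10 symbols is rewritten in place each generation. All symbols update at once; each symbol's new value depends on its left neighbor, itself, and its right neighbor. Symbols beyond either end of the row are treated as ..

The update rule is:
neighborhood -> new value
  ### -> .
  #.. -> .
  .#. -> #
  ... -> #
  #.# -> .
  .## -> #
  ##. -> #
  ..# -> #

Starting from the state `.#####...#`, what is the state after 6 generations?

##.#.#.#.#

##...#.###
##.###.#.#
##.#.#.#.#
##.#.#.#.#  (fixed point — unchanged through generation 6)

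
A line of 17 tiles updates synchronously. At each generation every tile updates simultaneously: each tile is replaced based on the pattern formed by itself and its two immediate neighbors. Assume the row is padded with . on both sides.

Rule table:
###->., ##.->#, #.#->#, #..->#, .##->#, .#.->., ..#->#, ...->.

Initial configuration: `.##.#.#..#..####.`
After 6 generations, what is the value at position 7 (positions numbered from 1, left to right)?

generation 1: ####.#.##.###..##
generation 2: #..##.#####.#####
generation 3: .######...###...#
generation 4: ##....##.##.##.#.
generation 5: ###..##########.#
generation 6: #.####........##.
position 7 holds .

.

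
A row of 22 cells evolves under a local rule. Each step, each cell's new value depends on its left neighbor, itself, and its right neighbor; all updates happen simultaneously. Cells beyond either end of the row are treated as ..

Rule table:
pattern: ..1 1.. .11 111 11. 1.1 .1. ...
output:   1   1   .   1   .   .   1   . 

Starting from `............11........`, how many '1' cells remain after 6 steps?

...........1..1.......
..........111111......
.........1.1111.1.....
........11..11..11....
.......1..11..11..1...
......1111..11..1111..
count of 1: 10

10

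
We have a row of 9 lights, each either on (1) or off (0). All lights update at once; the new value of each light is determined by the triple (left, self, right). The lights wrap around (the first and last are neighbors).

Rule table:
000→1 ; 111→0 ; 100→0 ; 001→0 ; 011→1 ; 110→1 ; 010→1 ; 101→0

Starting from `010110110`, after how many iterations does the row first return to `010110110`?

1

010110110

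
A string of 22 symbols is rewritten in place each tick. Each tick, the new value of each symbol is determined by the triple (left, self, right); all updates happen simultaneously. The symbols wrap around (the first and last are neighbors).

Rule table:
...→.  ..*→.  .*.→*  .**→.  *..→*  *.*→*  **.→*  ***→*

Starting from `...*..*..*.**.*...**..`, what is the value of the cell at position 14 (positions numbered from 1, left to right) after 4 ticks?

*

tick 1: ...**.**.**.****...**.
tick 2: ....**.**.**.****...**
tick 3: *....**.**.**.****...*
tick 4: **....**.**.**.****...
position 14 holds *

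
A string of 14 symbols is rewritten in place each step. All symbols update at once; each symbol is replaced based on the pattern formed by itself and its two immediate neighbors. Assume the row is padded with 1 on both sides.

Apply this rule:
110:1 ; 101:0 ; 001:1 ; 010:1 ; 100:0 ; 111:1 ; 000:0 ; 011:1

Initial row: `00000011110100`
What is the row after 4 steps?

00000111110101
00001111110101
00011111110101
00111111110101

00111111110101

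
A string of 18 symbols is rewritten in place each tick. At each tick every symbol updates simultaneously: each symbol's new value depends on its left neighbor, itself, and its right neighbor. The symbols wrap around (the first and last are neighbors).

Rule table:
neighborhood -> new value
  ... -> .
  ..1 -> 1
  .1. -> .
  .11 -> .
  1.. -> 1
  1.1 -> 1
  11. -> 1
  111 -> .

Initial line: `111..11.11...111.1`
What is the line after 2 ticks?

..111.11.11.1..11.
.1..11.11.11.11.11

.1..11.11.11.11.11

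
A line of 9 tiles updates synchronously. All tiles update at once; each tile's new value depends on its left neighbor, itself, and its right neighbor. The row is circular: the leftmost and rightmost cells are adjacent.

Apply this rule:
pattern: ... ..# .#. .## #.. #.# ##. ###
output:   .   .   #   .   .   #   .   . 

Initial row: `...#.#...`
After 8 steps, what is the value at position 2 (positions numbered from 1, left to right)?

step 1: ...###...
step 2: .........
step 3: .........  (fixed point — unchanged through step 8)
position 2 holds .

.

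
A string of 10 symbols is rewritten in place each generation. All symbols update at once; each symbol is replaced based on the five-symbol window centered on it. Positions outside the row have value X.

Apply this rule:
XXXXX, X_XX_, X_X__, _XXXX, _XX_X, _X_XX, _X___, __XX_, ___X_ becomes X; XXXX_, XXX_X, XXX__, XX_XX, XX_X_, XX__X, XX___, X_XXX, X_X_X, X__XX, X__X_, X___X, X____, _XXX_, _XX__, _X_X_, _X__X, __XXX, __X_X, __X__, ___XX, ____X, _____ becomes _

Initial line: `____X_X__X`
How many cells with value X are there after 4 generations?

generation 1: ___X__X___
generation 2: __X____X__
generation 3: ___X__X___  (repeats generation 1; period 2)
generation 4: __X____X__
count of X: 2

2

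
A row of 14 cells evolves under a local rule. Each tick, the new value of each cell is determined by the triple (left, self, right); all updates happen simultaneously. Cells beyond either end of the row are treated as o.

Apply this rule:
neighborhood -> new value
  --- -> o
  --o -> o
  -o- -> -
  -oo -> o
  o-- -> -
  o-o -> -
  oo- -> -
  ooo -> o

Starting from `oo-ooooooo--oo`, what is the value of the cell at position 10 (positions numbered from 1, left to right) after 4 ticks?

o--oooooo--ooo
--oooooo--oooo
-oooooo--ooooo
-ooooo--oooooo
position 10 holds o

o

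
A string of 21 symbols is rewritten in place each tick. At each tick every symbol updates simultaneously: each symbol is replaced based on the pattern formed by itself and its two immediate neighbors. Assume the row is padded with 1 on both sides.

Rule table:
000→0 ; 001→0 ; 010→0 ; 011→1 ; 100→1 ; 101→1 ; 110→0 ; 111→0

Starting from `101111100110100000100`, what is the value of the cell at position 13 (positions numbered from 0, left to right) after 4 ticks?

011000010101010000010
110100001010101000001
001010000101010100001
100101000010101010001
position 13 holds 0

0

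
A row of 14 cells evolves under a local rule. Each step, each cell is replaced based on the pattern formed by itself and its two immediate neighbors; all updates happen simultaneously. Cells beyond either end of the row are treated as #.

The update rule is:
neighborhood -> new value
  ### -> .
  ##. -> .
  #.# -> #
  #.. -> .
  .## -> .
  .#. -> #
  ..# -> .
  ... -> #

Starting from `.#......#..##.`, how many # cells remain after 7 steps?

##.####.#....#
..#....##.##..
..#.##...#....
..##...#.#.##.
.....#.####..#
.###.##.......
#...#...#####.
count of #: 7

7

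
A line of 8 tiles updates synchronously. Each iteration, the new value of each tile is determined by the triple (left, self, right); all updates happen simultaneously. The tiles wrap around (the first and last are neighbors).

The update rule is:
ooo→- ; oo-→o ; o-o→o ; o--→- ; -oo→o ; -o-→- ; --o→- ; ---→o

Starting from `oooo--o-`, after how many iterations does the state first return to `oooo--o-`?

4

o--o---o
o----o-o
o-oo--oo
oooo--o-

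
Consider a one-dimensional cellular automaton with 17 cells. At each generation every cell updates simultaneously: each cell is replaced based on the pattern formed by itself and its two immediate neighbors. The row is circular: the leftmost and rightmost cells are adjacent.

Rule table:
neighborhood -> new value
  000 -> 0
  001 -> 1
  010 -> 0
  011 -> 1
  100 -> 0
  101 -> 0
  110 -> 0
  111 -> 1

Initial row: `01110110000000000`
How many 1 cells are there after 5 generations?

11100100000000000
11001000000000001
10010000000000011
00100000000000111
01000000000001110
count of 1: 4

4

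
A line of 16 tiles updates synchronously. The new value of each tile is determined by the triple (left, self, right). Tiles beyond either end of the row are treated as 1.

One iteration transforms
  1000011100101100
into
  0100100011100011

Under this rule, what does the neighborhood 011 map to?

At position 5 the neighborhood is 011; the next row has 0 there.

0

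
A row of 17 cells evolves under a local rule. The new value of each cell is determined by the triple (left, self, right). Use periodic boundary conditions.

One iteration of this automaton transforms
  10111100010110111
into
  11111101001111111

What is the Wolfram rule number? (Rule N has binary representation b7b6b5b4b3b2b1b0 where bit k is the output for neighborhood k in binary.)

position 3: 111 → 1  (bit 7 = 1)
position 0: 110 → 1  (bit 6 = 1)
position 1: 101 → 1  (bit 5 = 1)
position 6: 100 → 0  (bit 4 = 0)
position 2: 011 → 1  (bit 3 = 1)
position 9: 010 → 0  (bit 2 = 0)
position 8: 001 → 0  (bit 1 = 0)
position 7: 000 → 1  (bit 0 = 1)
bits b7..b0 = 11101001 = 233

233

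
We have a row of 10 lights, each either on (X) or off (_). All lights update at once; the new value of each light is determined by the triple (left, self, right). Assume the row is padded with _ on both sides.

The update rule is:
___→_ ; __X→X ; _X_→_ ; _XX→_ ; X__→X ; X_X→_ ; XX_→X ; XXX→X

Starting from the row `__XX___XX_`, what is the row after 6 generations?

X_X_X___X_

_X_XX_X_XX
X___X____X
_X_X_X__X_
X_____XX_X
_X___X_X__
X_X_X___X_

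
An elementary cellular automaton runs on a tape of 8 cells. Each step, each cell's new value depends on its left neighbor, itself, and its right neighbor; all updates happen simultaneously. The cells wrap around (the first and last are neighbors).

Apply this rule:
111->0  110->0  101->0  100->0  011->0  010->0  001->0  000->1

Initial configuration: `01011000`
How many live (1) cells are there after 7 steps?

00000011
01111000
00000011  (repeats step 1; period 2)
step 7: 00000011
count of 1: 2

2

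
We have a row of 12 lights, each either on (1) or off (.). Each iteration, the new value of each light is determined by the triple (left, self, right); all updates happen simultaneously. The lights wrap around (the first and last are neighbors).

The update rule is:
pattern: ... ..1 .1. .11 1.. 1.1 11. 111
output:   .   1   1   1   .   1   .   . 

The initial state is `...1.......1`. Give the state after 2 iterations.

.11......11.

iteration 1: ..11......11
iteration 2: .11......11.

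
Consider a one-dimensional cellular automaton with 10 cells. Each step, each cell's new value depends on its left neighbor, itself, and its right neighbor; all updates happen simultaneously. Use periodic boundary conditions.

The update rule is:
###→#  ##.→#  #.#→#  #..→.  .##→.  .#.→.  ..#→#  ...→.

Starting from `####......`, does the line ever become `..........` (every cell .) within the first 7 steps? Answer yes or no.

step 1: .###.....#
step 2: #.##....#.
step 3: .#.#...#.#
step 4: #.#...#.#.
step 5: .#...#.#.#
step 6: #...#.#.#.
step 7: ...#.#.#.#
step 7 is ...#.#.#.#, still not uniform .

no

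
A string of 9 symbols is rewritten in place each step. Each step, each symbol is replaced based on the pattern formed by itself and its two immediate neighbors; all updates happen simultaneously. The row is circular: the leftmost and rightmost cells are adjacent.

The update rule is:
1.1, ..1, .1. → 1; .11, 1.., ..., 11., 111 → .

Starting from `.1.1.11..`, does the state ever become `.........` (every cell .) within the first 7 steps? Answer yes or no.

step 1: 11111....
step 2: ........1
step 3: .......11
step 4: ......1..
step 5: .....11..
step 6: ....1....
step 7: ...11....
step 7 is ...11...., still not uniform .

no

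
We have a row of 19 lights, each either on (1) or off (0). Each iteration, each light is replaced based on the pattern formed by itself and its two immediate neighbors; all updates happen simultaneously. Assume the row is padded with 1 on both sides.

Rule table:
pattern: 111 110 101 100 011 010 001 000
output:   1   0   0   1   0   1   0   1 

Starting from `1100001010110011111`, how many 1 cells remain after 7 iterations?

6

iteration 1: 1011101010001001111
iteration 2: 0001001011101100111
iteration 3: 1101101001000010011
iteration 4: 1000001101111011001
iteration 5: 0111100000110000100
iteration 6: 0011011110001110110
iteration 7: 1000001101100100000
count of 1: 6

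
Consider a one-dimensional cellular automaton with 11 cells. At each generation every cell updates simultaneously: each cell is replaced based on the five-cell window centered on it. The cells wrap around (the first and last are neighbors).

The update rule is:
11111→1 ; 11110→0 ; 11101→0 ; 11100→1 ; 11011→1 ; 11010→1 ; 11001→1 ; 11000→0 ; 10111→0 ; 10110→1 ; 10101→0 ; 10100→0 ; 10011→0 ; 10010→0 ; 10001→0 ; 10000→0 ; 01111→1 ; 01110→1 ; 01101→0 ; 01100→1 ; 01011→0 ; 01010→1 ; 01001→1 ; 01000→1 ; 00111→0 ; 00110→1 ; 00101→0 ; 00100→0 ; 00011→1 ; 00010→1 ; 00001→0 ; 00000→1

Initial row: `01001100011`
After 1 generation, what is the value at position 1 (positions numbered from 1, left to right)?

10101100110
position 1 holds 1

1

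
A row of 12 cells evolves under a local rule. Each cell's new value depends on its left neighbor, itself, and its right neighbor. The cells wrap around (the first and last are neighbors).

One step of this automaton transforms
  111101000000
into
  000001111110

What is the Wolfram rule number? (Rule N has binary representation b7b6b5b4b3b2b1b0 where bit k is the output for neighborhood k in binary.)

21

position 1: 111 → 0  (bit 7 = 0)
position 3: 110 → 0  (bit 6 = 0)
position 4: 101 → 0  (bit 5 = 0)
position 6: 100 → 1  (bit 4 = 1)
position 0: 011 → 0  (bit 3 = 0)
position 5: 010 → 1  (bit 2 = 1)
position 11: 001 → 0  (bit 1 = 0)
position 7: 000 → 1  (bit 0 = 1)
bits b7..b0 = 00010101 = 21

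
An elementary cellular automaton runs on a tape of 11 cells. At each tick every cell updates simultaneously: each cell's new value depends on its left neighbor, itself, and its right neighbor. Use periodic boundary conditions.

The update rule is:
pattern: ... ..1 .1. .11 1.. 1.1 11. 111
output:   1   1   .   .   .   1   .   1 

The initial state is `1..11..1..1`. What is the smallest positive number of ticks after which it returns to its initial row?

tick 1: ..1...1..1.
tick 2: 11..11..1..
tick 3: ...1...1..1
tick 4: .11..11..1.
tick 5: 1...1...1..
tick 6: ..11..11..1
tick 7: .1...1...1.
tick 8: 1..11..11..
tick 9: ..1...1...1
tick 10: .1..11..11.
tick 11: 1..1...1...
tick 12: ..1..11..11
tick 13: .1..1...1..
tick 14: 1..1..11..1
tick 15: ..1..1...1.
tick 16: 11..1..11..
tick 17: ...1..1...1
tick 18: .11..1..11.
tick 19: 1...1..1...
tick 20: ..11..1..11
tick 21: .1...1..1..
tick 22: 1..11..1..1

22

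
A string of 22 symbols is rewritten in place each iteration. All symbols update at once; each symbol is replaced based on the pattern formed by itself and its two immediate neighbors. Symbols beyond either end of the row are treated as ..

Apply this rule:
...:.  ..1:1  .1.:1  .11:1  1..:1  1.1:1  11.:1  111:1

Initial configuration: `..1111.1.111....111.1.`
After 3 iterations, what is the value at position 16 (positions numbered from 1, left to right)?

.111111111111..1111111
1111111111111111111111
1111111111111111111111
position 16 holds 1

1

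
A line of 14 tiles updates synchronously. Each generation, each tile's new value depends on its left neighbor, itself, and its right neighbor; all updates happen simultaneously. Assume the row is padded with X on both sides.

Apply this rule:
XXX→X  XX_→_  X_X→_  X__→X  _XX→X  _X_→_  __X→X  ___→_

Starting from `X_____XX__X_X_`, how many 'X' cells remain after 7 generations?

10

_X___XX_XX____
__X_XX__X_X__X
XX__X_XX___XXX
X_XX__X_X_XXXX
__X_XX____XXXX
XX__X_X__XXXXX
X_XX___XXXXXXX
count of X: 10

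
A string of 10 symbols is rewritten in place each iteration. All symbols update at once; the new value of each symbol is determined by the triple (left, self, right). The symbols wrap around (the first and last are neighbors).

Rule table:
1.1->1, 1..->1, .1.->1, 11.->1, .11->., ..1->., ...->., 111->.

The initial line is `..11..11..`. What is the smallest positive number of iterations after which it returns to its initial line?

10

iteration 1: ...11..11.
iteration 2: ....11..11
iteration 3: 1....11..1
iteration 4: 11....11..
iteration 5: .11....11.
iteration 6: ..11....11
iteration 7: 1..11....1
iteration 8: 11..11....
iteration 9: .11..11...
iteration 10: ..11..11..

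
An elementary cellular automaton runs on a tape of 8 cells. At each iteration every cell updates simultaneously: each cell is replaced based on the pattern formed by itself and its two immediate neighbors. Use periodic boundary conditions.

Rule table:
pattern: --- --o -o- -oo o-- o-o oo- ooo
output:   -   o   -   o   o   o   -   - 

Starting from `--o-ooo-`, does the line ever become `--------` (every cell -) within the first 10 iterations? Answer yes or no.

-o-oo--o
o-oo-oo-
-oo-oo-o
oo-oo-o-
o-oo-o-o
-oo-o-oo
oo-o-oo-
o-o-oo-o
-o-oo-oo
o-oo-oo-
iteration 10 is o-oo-oo-, still not uniform -

no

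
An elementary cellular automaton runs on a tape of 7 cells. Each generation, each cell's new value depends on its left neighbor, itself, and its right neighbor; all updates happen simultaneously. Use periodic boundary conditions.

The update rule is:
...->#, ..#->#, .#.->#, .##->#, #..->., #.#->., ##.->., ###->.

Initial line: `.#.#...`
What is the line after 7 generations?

#.#.###

generation 1: ##.#.##
generation 2: ...#.#.
generation 3: ####.#.
generation 4: #....#.
generation 5: #.####.
generation 6: #.#....
generation 7: #.#.###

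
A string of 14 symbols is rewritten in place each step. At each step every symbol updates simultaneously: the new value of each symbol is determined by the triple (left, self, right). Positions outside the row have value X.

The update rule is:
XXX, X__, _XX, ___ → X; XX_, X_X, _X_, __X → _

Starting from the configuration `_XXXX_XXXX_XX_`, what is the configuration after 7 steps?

step 1: _XXX__XXX__X__
step 2: _XX_X_XX_X__X_
step 3: _X____X___X___
step 4: __XXX__XX__XX_
step 5: X_XX_X_X_X_X__
step 6: __X_________X_
step 7: X__XXXXXXXX___

X__XXXXXXXX___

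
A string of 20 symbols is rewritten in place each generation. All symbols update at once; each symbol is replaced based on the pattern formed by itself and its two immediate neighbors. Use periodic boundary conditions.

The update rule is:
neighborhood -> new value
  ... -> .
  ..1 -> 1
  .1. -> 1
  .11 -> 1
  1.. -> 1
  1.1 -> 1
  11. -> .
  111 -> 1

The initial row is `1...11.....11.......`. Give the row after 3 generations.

.11.111.11.111.1.111

11.11.1...11.1.....1
1.11.111.11.111...11
.11.111.11.111.1.111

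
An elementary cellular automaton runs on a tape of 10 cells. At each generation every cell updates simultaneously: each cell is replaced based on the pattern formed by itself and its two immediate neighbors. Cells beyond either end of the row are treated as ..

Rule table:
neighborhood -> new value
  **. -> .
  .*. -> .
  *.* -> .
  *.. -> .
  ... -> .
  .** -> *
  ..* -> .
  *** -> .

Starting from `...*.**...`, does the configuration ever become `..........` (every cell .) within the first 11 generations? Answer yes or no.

generation 1: .....*....
generation 2: ..........
all cells are . at generation 2

yes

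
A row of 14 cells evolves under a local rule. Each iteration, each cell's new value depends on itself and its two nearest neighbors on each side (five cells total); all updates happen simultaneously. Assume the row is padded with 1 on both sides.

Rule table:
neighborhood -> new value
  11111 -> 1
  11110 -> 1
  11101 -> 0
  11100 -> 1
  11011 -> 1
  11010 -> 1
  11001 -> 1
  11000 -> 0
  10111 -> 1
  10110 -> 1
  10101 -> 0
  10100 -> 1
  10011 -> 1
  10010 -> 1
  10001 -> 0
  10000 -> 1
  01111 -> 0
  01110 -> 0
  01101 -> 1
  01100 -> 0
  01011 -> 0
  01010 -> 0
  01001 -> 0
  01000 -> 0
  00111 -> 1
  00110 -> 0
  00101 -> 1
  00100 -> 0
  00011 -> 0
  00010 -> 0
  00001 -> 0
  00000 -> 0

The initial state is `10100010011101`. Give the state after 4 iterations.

11111100000011

01100000110011
11001000001110
11110010001001
11111100000011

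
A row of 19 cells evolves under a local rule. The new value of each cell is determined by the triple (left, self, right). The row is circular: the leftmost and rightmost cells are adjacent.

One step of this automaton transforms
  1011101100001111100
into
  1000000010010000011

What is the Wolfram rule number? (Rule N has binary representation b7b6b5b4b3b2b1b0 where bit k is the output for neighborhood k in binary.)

position 3: 111 → 0  (bit 7 = 0)
position 4: 110 → 0  (bit 6 = 0)
position 1: 101 → 0  (bit 5 = 0)
position 8: 100 → 1  (bit 4 = 1)
position 2: 011 → 0  (bit 3 = 0)
position 0: 010 → 1  (bit 2 = 1)
position 11: 001 → 1  (bit 1 = 1)
position 9: 000 → 0  (bit 0 = 0)
bits b7..b0 = 00010110 = 22

22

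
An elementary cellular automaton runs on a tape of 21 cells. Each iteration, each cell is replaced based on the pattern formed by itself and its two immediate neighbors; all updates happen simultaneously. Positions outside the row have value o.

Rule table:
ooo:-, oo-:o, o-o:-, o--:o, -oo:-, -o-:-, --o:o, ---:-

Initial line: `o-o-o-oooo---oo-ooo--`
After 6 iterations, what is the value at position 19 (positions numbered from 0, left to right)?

o--------oo-o-o---ooo
oo------o-o----o-o---
-oo----o---o--o---o-o
--oo--o-o-o-oo-o-o---
oo-ooo-------o----o-o
-o---oo-----o-o--o---
position 19 holds -

-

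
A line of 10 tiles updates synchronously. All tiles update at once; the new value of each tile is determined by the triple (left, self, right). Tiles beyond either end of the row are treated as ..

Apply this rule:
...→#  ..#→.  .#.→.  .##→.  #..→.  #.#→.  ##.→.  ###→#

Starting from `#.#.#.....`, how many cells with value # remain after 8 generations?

......####
#####..##.
.###......
..#..#####
#.....###.
..###..#..
#..#.....#
.....###..
count of #: 3

3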